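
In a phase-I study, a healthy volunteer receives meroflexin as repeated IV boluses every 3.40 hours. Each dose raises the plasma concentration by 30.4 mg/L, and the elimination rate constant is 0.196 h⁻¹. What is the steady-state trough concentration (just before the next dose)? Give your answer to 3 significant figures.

Fraction remaining after one interval: e^(−kτ) = e^(−0.1960 × 3.40) = 0.5136
R = 1 / (1 − 0.5136) = 2.056
Css,max = 30.4 × 2.056 = 62.49 mg/L
Css,min = Css,max × e^(−kτ) = 62.49 × 0.5136 ≈ 32.1 mg/L

32.1 mg/L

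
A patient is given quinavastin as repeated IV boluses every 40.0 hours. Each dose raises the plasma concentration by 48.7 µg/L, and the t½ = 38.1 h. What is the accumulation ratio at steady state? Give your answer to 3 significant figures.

1.93

k = ln 2 / 38.1 = 0.01819 h⁻¹
Fraction remaining after one interval: e^(−kτ) = e^(−0.01819 × 40.0) = 0.4830
R = 1 / (1 − 0.4830) = 1 / 0.5170 ≈ 1.93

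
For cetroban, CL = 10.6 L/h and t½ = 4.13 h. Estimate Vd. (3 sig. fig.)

63.2 L

k = ln 2 / t½ = ln 2 / 4.13 = 0.1678 h⁻¹
V = CL / k = 10.6 / 0.1678 ≈ 63.2 L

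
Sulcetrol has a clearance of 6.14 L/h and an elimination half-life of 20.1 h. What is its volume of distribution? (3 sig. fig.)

178 L

k = ln 2 / t½ = ln 2 / 20.1 = 0.03448 h⁻¹
V = CL / k = 6.14 / 0.03448 ≈ 178 L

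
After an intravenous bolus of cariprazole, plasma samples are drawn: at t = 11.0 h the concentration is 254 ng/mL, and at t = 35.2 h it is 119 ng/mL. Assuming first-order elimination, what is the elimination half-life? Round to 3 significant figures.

k = ln(C₁/C₂) / (t₂ − t₁) = ln(254/119) / (35.2 − 11.0)
  = 0.7582 / 24.20 = 0.03133 h⁻¹
t½ = ln 2 / k = ln 2 / 0.03133 ≈ 22.1 hours

22.1 hours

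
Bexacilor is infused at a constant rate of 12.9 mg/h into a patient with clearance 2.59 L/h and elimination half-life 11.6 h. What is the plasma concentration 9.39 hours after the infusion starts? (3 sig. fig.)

2.14 mg/L

Css = rate / CL = 12.9 / 2.59 = 4.981 mg/L
k = ln 2 / 11.6 = 0.05975 h⁻¹
C(t) = Css (1 − e^(−kt)) = 4.981 × (1 − e^(−0.5611)) = 4.981 × 0.4294 ≈ 2.14 mg/L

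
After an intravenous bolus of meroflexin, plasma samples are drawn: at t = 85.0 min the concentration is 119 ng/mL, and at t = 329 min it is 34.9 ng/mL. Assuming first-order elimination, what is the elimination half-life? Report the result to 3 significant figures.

k = ln(C₁/C₂) / (t₂ − t₁) = ln(119/34.9) / (329 − 85.0)
  = 1.227 / 244.0 = 0.005027 min⁻¹
t½ = ln 2 / k = ln 2 / 0.005027 ≈ 138 minutes

138 minutes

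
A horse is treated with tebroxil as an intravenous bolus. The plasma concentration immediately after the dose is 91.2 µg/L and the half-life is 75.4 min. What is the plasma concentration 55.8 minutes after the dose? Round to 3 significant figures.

k = ln 2 / 75.4 = 0.009193 min⁻¹
C(t) = C₀ e^(−kt) = 91.2 × e^(−0.009193 × 55.8) = 91.2 × e^(−0.5130) = 91.2 × 0.5987 ≈ 54.6 µg/L

54.6 µg/L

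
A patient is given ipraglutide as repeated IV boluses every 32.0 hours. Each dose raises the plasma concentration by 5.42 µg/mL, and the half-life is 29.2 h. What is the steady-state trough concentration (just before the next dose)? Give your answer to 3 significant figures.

k = ln 2 / 29.2 = 0.02374 h⁻¹
Fraction remaining after one interval: e^(−kτ) = e^(−0.02374 × 32.0) = 0.4678
R = 1 / (1 − 0.4678) = 1.879
Css,max = 5.42 × 1.879 = 10.19 µg/mL
Css,min = Css,max × e^(−kτ) = 10.19 × 0.4678 ≈ 4.77 µg/mL

4.77 µg/mL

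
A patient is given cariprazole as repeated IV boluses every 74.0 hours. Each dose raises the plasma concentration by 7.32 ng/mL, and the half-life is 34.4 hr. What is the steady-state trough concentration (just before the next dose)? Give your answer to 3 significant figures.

k = ln 2 / 34.4 = 0.02015 hr⁻¹
Fraction remaining after one interval: e^(−kτ) = e^(−0.02015 × 74.0) = 0.2251
R = 1 / (1 − 0.2251) = 1.291
Css,max = 7.32 × 1.291 = 9.447 ng/mL
Css,min = Css,max × e^(−kτ) = 9.447 × 0.2251 ≈ 2.13 ng/mL

2.13 ng/mL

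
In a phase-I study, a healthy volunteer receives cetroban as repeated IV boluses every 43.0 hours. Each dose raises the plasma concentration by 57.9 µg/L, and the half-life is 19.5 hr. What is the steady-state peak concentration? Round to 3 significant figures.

k = ln 2 / 19.5 = 0.03555 hr⁻¹
Fraction remaining after one interval: e^(−kτ) = e^(−0.03555 × 43.0) = 0.2169
R = 1 / (1 − 0.2169) = 1.277
Css,max = 57.9 × 1.277 ≈ 73.9 µg/L

73.9 µg/L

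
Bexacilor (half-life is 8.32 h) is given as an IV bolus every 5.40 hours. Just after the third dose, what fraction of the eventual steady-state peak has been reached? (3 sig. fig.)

k = ln 2 / 8.32 = 0.08331 h⁻¹
f_n = 1 − e^(−nkτ) = 1 − e^(−3 × 0.08331 × 5.40) = 1 − e^(−1.350) = 1 − 0.2593 ≈ 0.741

0.741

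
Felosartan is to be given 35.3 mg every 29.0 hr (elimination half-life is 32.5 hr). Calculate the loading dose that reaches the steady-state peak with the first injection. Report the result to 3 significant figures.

76.5 mg

k = ln 2 / 32.5 = 0.02133 hr⁻¹
Accumulation ratio R = 1 / (1 − e^(−kτ)) = 1 / (1 − e^(−0.02133×29.0)) = 1 / (1 − 0.5388) = 2.168
Loading dose = maintenance dose × R = 35.3 × 2.168 ≈ 76.5 mg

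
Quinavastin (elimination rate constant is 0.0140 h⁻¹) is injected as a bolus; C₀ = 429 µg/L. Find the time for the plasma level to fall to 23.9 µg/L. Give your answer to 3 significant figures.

C(t) = C₀ e^(−kt)  ⇒  t = ln(C₀/C) / k
t = ln(429/23.9) / 0.01400 = 2.888 / 0.01400 ≈ 206 hours

206 hours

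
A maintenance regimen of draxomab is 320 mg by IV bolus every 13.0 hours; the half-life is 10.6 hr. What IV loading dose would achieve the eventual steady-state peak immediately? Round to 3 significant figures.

k = ln 2 / 10.6 = 0.06539 hr⁻¹
Accumulation ratio R = 1 / (1 − e^(−kτ)) = 1 / (1 − e^(−0.06539×13.0)) = 1 / (1 − 0.4274) = 1.746
Loading dose = maintenance dose × R = 320 × 1.746 ≈ 559 mg

559 mg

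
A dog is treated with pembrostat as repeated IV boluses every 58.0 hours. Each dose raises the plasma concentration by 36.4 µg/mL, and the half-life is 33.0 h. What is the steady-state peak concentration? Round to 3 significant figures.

51.7 µg/mL

k = ln 2 / 33.0 = 0.02100 h⁻¹
Fraction remaining after one interval: e^(−kτ) = e^(−0.02100 × 58.0) = 0.2957
R = 1 / (1 − 0.2957) = 1.420
Css,max = 36.4 × 1.420 ≈ 51.7 µg/mL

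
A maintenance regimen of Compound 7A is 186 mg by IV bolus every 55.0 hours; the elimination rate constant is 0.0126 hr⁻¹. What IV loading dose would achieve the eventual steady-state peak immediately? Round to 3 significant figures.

372 mg

Accumulation ratio R = 1 / (1 − e^(−kτ)) = 1 / (1 − e^(−0.01260×55.0)) = 1 / (1 − 0.5001) = 2.000
Loading dose = maintenance dose × R = 186 × 2.000 ≈ 372 mg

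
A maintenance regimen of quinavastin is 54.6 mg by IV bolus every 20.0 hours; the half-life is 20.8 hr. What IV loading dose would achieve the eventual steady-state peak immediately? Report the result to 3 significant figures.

112 mg

k = ln 2 / 20.8 = 0.03332 hr⁻¹
Accumulation ratio R = 1 / (1 − e^(−kτ)) = 1 / (1 − e^(−0.03332×20.0)) = 1 / (1 − 0.5135) = 2.056
Loading dose = maintenance dose × R = 54.6 × 2.056 ≈ 112 mg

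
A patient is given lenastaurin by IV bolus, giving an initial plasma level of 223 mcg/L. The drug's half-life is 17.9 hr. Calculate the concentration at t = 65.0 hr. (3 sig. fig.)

k = ln 2 / 17.9 = 0.03872 hr⁻¹
C(t) = C₀ e^(−kt) = 223 × e^(−0.03872 × 65.0) = 223 × e^(−2.517) = 223 × 0.08070 ≈ 18.0 mcg/L

18.0 mcg/L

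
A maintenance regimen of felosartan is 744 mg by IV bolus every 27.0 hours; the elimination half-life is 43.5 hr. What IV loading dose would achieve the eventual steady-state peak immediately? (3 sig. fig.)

2130 mg

k = ln 2 / 43.5 = 0.01593 hr⁻¹
Accumulation ratio R = 1 / (1 − e^(−kτ)) = 1 / (1 − e^(−0.01593×27.0)) = 1 / (1 − 0.6504) = 2.860
Loading dose = maintenance dose × R = 744 × 2.860 ≈ 2130 mg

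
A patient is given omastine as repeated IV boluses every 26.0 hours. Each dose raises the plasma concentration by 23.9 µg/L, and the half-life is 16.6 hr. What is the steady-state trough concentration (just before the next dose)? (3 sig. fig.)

k = ln 2 / 16.6 = 0.04176 hr⁻¹
Fraction remaining after one interval: e^(−kτ) = e^(−0.04176 × 26.0) = 0.3377
R = 1 / (1 − 0.3377) = 1.510
Css,max = 23.9 × 1.510 = 36.09 µg/L
Css,min = Css,max × e^(−kτ) = 36.09 × 0.3377 ≈ 12.2 µg/L

12.2 µg/L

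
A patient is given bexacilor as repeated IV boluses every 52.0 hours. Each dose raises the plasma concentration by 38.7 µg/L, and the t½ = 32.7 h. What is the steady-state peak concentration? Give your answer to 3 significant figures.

57.9 µg/L

k = ln 2 / 32.7 = 0.02120 h⁻¹
Fraction remaining after one interval: e^(−kτ) = e^(−0.02120 × 52.0) = 0.3321
R = 1 / (1 − 0.3321) = 1.497
Css,max = 38.7 × 1.497 ≈ 57.9 µg/L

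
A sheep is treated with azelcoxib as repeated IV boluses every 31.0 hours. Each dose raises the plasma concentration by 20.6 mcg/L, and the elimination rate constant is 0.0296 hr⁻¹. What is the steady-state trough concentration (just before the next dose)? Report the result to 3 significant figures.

Fraction remaining after one interval: e^(−kτ) = e^(−0.02960 × 31.0) = 0.3995
R = 1 / (1 − 0.3995) = 1.665
Css,max = 20.6 × 1.665 = 34.30 mcg/L
Css,min = Css,max × e^(−kτ) = 34.30 × 0.3995 ≈ 13.7 mcg/L

13.7 mcg/L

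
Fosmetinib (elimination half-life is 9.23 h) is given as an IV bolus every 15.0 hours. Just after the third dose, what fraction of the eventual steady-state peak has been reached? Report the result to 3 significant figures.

0.966

k = ln 2 / 9.23 = 0.07510 h⁻¹
f_n = 1 − e^(−nkτ) = 1 − e^(−3 × 0.07510 × 15.0) = 1 − e^(−3.379) = 1 − 0.03407 ≈ 0.966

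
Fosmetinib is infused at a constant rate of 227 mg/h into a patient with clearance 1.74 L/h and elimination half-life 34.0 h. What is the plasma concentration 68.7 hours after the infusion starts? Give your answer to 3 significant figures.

98.3 µg/mL

Css = rate / CL = 227 / 1.74 = 130.5 µg/mL
k = ln 2 / 34.0 = 0.02039 h⁻¹
C(t) = Css (1 − e^(−kt)) = 130.5 × (1 − e^(−1.401)) = 130.5 × 0.7535 ≈ 98.3 µg/mL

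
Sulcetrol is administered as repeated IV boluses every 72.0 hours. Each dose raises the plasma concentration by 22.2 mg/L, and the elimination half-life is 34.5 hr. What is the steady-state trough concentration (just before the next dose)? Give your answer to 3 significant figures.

k = ln 2 / 34.5 = 0.02009 hr⁻¹
Fraction remaining after one interval: e^(−kτ) = e^(−0.02009 × 72.0) = 0.2354
R = 1 / (1 − 0.2354) = 1.308
Css,max = 22.2 × 1.308 = 29.03 mg/L
Css,min = Css,max × e^(−kτ) = 29.03 × 0.2354 ≈ 6.83 mg/L

6.83 mg/L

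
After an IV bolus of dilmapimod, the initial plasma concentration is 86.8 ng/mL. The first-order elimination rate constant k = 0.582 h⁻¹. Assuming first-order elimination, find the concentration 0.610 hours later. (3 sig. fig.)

C(t) = C₀ e^(−kt) = 86.8 × e^(−0.5820 × 0.610) = 86.8 × e^(−0.3550) = 86.8 × 0.7012 ≈ 60.9 ng/mL

60.9 ng/mL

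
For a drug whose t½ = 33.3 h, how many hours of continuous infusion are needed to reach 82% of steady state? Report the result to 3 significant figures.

k = ln 2 / 33.3 = 0.02082 h⁻¹
f = 1 − e^(−kt)  ⇒  t = −ln(1 − f) / k
t = −ln(1 − 0.82) / 0.02082 = 1.715 / 0.02082 ≈ 82.4 hours

82.4 hours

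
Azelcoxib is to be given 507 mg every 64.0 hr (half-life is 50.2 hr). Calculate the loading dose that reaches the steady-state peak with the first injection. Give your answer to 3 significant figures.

864 mg

k = ln 2 / 50.2 = 0.01381 hr⁻¹
Accumulation ratio R = 1 / (1 − e^(−kτ)) = 1 / (1 − e^(−0.01381×64.0)) = 1 / (1 − 0.4133) = 1.704
Loading dose = maintenance dose × R = 507 × 1.704 ≈ 864 mg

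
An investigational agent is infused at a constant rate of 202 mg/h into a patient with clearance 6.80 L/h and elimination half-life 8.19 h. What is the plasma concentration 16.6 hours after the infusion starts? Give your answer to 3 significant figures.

22.4 µg/mL

Css = rate / CL = 202 / 6.80 = 29.71 µg/mL
k = ln 2 / 8.19 = 0.08463 h⁻¹
C(t) = Css (1 − e^(−kt)) = 29.71 × (1 − e^(−1.405)) = 29.71 × 0.7546 ≈ 22.4 µg/mL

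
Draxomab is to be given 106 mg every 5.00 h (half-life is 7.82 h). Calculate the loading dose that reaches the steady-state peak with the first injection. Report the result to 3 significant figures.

k = ln 2 / 7.82 = 0.08864 h⁻¹
Accumulation ratio R = 1 / (1 − e^(−kτ)) = 1 / (1 − e^(−0.08864×5.00)) = 1 / (1 − 0.6420) = 2.793
Loading dose = maintenance dose × R = 106 × 2.793 ≈ 296 mg

296 mg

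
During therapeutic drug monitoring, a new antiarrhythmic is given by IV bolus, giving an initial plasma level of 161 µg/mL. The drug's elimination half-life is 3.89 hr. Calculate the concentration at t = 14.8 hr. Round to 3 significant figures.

k = ln 2 / 3.89 = 0.1782 hr⁻¹
C(t) = C₀ e^(−kt) = 161 × e^(−0.1782 × 14.8) = 161 × e^(−2.637) = 161 × 0.07156 ≈ 11.5 µg/mL

11.5 µg/mL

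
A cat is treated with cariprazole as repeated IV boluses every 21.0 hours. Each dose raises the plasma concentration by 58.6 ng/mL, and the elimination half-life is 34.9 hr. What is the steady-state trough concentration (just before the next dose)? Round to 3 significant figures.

113 ng/mL

k = ln 2 / 34.9 = 0.01986 hr⁻¹
Fraction remaining after one interval: e^(−kτ) = e^(−0.01986 × 21.0) = 0.6590
R = 1 / (1 − 0.6590) = 2.932
Css,max = 58.6 × 2.932 = 171.8 ng/mL
Css,min = Css,max × e^(−kτ) = 171.8 × 0.6590 ≈ 113 ng/mL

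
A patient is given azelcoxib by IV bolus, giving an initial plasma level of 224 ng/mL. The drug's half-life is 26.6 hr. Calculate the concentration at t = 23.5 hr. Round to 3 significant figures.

k = ln 2 / 26.6 = 0.02606 hr⁻¹
23.5 hr is 0.8835 half-lives, so C = 224 × (1/2)^0.8835 = 224 × 0.5421 ≈ 121 ng/mL

121 ng/mL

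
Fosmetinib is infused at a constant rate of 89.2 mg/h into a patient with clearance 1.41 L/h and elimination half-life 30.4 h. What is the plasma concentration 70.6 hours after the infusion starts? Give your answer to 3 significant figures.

Css = rate / CL = 89.2 / 1.41 = 63.26 mg/L
k = ln 2 / 30.4 = 0.02280 h⁻¹
C(t) = Css (1 − e^(−kt)) = 63.26 × (1 − e^(−1.610)) = 63.26 × 0.8001 ≈ 50.6 mg/L

50.6 mg/L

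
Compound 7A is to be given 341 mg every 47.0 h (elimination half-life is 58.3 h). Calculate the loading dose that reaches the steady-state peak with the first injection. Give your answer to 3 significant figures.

k = ln 2 / 58.3 = 0.01189 h⁻¹
Accumulation ratio R = 1 / (1 − e^(−kτ)) = 1 / (1 − e^(−0.01189×47.0)) = 1 / (1 − 0.5719) = 2.336
Loading dose = maintenance dose × R = 341 × 2.336 ≈ 797 mg

797 mg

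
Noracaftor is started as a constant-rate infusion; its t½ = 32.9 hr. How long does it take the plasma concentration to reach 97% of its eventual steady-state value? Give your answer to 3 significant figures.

k = ln 2 / 32.9 = 0.02107 hr⁻¹
f = 1 − e^(−kt)  ⇒  t = −ln(1 − f) / k
t = −ln(1 − 0.97) / 0.02107 = 3.507 / 0.02107 ≈ 166 hours

166 hours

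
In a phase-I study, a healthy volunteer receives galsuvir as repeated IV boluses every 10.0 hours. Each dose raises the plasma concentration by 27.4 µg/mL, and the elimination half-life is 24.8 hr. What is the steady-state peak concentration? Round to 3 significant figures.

112 µg/mL

k = ln 2 / 24.8 = 0.02795 hr⁻¹
Fraction remaining after one interval: e^(−kτ) = e^(−0.02795 × 10.0) = 0.7562
R = 1 / (1 − 0.7562) = 4.101
Css,max = 27.4 × 4.101 ≈ 112 µg/mL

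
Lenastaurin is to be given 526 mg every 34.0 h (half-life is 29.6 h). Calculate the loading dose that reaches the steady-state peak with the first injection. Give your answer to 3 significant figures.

958 mg

k = ln 2 / 29.6 = 0.02342 h⁻¹
Accumulation ratio R = 1 / (1 − e^(−kτ)) = 1 / (1 − e^(−0.02342×34.0)) = 1 / (1 − 0.4510) = 1.822
Loading dose = maintenance dose × R = 526 × 1.822 ≈ 958 mg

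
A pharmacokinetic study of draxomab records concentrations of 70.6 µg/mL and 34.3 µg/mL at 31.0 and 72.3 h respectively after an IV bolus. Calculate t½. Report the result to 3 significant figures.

k = ln(C₁/C₂) / (t₂ − t₁) = ln(70.6/34.3) / (72.3 − 31.0)
  = 0.7219 / 41.30 = 0.01748 h⁻¹
t½ = ln 2 / k = ln 2 / 0.01748 ≈ 39.7 hours

39.7 hours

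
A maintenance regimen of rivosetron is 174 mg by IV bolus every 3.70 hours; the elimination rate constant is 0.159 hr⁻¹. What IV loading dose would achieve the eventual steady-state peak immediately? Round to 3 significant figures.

391 mg

Accumulation ratio R = 1 / (1 − e^(−kτ)) = 1 / (1 − e^(−0.1590×3.70)) = 1 / (1 − 0.5553) = 2.249
Loading dose = maintenance dose × R = 174 × 2.249 ≈ 391 mg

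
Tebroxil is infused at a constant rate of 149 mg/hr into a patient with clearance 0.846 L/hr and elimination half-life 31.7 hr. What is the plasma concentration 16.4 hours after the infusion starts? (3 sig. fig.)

Css = rate / CL = 149 / 0.846 = 176.1 mg/L
k = ln 2 / 31.7 = 0.02187 hr⁻¹
C(t) = Css (1 − e^(−kt)) = 176.1 × (1 − e^(−0.3586)) = 176.1 × 0.3013 ≈ 53.1 mg/L

53.1 mg/L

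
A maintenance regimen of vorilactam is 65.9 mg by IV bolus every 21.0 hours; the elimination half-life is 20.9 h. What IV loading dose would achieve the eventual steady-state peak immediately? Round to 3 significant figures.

131 mg

k = ln 2 / 20.9 = 0.03316 h⁻¹
Accumulation ratio R = 1 / (1 − e^(−kτ)) = 1 / (1 − e^(−0.03316×21.0)) = 1 / (1 − 0.4983) = 1.993
Loading dose = maintenance dose × R = 65.9 × 1.993 ≈ 131 mg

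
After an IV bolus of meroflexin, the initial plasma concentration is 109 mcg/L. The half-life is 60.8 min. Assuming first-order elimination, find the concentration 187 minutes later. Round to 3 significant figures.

k = ln 2 / 60.8 = 0.01140 min⁻¹
C(t) = C₀ e^(−kt) = 109 × e^(−0.01140 × 187) = 109 × e^(−2.132) = 109 × 0.1186 ≈ 12.9 mcg/L

12.9 mcg/L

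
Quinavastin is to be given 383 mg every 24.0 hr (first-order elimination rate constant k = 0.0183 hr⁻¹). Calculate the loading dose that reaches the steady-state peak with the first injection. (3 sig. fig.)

Accumulation ratio R = 1 / (1 − e^(−kτ)) = 1 / (1 − e^(−0.01830×24.0)) = 1 / (1 − 0.6446) = 2.813
Loading dose = maintenance dose × R = 383 × 2.813 ≈ 1080 mg

1080 mg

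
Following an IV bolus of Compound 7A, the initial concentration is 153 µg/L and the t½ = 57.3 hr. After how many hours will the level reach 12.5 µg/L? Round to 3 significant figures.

207 hours

k = ln 2 / 57.3 = 0.01210 hr⁻¹
C(t) = C₀ e^(−kt)  ⇒  t = ln(C₀/C) / k
t = ln(153/12.5) / 0.01210 = 2.505 / 0.01210 ≈ 207 hours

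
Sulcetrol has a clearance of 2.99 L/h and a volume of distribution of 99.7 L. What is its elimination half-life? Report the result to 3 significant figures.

23.1 hours

k = CL / V = 2.99 / 99.7 = 0.02999 h⁻¹
t½ = ln 2 / k = ln 2 / 0.02999 ≈ 23.1 hours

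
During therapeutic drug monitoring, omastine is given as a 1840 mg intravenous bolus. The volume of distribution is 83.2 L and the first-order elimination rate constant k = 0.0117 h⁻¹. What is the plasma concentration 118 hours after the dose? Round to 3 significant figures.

5.56 mg/L

C₀ = dose / V = 1840 / 83.2 = 22.12 mg/L
C(t) = C₀ e^(−kt) = 22.12 × e^(−0.01170 × 118) = 22.12 × e^(−1.381) = 22.12 × 0.2514 ≈ 5.56 mg/L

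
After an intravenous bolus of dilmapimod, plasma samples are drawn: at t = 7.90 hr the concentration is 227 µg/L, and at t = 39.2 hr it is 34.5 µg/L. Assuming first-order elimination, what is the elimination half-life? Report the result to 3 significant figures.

k = ln(C₁/C₂) / (t₂ − t₁) = ln(227/34.5) / (39.2 − 7.90)
  = 1.884 / 31.30 = 0.06019 hr⁻¹
t½ = ln 2 / k = ln 2 / 0.06019 ≈ 11.5 hours

11.5 hours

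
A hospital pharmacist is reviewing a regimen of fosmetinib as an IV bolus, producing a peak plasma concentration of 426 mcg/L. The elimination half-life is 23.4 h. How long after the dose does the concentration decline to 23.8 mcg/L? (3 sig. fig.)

97.4 hours

k = ln 2 / 23.4 = 0.02962 h⁻¹
C(t) = C₀ e^(−kt)  ⇒  t = ln(C₀/C) / k
t = ln(426/23.8) / 0.02962 = 2.885 / 0.02962 ≈ 97.4 hours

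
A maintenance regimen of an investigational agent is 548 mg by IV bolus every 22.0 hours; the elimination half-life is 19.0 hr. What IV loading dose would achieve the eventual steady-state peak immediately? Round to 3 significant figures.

k = ln 2 / 19.0 = 0.03648 hr⁻¹
Accumulation ratio R = 1 / (1 − e^(−kτ)) = 1 / (1 − e^(−0.03648×22.0)) = 1 / (1 − 0.4482) = 1.812
Loading dose = maintenance dose × R = 548 × 1.812 ≈ 993 mg

993 mg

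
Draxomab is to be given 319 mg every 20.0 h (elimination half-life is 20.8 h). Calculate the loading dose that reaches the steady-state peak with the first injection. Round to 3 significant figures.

k = ln 2 / 20.8 = 0.03332 h⁻¹
Accumulation ratio R = 1 / (1 − e^(−kτ)) = 1 / (1 − e^(−0.03332×20.0)) = 1 / (1 − 0.5135) = 2.056
Loading dose = maintenance dose × R = 319 × 2.056 ≈ 656 mg

656 mg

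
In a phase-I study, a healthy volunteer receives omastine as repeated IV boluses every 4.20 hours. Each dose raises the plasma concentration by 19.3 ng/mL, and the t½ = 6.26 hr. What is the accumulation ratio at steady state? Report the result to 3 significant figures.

2.69

k = ln 2 / 6.26 = 0.1107 hr⁻¹
Fraction remaining after one interval: e^(−kτ) = e^(−0.1107 × 4.20) = 0.6281
R = 1 / (1 − 0.6281) = 1 / 0.3719 ≈ 2.69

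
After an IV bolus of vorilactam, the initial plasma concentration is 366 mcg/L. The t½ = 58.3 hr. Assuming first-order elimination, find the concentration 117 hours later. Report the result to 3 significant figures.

k = ln 2 / 58.3 = 0.01189 hr⁻¹
C(t) = C₀ e^(−kt) = 366 × e^(−0.01189 × 117) = 366 × e^(−1.391) = 366 × 0.2488 ≈ 91.1 mcg/L

91.1 mcg/L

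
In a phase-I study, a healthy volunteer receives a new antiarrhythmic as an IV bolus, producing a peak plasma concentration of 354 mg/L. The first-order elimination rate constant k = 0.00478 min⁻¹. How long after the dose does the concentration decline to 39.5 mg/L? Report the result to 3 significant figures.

C(t) = C₀ e^(−kt)  ⇒  t = ln(C₀/C) / k
t = ln(354/39.5) / 0.004780 = 2.193 / 0.004780 ≈ 459 minutes

459 minutes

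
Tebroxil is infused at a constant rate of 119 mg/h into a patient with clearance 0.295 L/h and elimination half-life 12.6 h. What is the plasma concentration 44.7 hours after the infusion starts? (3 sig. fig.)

Css = rate / CL = 119 / 0.295 = 403.4 µg/mL
k = ln 2 / 12.6 = 0.05501 h⁻¹
C(t) = Css (1 − e^(−kt)) = 403.4 × (1 − e^(−2.459)) = 403.4 × 0.9145 ≈ 369 µg/mL

369 µg/mL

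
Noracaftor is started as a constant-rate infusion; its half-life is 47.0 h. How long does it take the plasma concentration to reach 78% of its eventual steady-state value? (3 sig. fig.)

103 hours

k = ln 2 / 47.0 = 0.01475 h⁻¹
f = 1 − e^(−kt)  ⇒  t = −ln(1 − f) / k
t = −ln(1 − 0.78) / 0.01475 = 1.514 / 0.01475 ≈ 103 hours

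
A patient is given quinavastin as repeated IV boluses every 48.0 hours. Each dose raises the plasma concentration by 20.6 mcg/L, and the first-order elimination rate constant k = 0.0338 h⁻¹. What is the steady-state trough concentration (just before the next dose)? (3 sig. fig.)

Fraction remaining after one interval: e^(−kτ) = e^(−0.03380 × 48.0) = 0.1974
R = 1 / (1 − 0.1974) = 1.246
Css,max = 20.6 × 1.246 = 25.67 mcg/L
Css,min = Css,max × e^(−kτ) = 25.67 × 0.1974 ≈ 5.07 mcg/L

5.07 mcg/L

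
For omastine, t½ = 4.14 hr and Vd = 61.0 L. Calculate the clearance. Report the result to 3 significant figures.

k = ln 2 / t½ = ln 2 / 4.14 = 0.1674 hr⁻¹
CL = k · V = 0.1674 × 61.0 ≈ 10.2 L/hr

10.2 L/hr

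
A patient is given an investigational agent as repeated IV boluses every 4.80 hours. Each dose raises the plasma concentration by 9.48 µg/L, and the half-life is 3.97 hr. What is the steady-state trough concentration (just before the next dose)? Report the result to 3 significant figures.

k = ln 2 / 3.97 = 0.1746 hr⁻¹
Fraction remaining after one interval: e^(−kτ) = e^(−0.1746 × 4.80) = 0.4325
R = 1 / (1 − 0.4325) = 1.762
Css,max = 9.48 × 1.762 = 16.71 µg/L
Css,min = Css,max × e^(−kτ) = 16.71 × 0.4325 ≈ 7.23 µg/L

7.23 µg/L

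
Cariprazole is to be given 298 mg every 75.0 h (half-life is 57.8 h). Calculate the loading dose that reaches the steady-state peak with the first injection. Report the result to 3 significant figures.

502 mg

k = ln 2 / 57.8 = 0.01199 h⁻¹
Accumulation ratio R = 1 / (1 − e^(−kτ)) = 1 / (1 − e^(−0.01199×75.0)) = 1 / (1 − 0.4068) = 1.686
Loading dose = maintenance dose × R = 298 × 1.686 ≈ 502 mg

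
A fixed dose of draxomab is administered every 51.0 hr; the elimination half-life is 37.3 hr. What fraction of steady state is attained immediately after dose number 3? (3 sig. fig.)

k = ln 2 / 37.3 = 0.01858 hr⁻¹
f_n = 1 − e^(−nkτ) = 1 − e^(−3 × 0.01858 × 51.0) = 1 − e^(−2.843) = 1 − 0.05824 ≈ 0.942

0.942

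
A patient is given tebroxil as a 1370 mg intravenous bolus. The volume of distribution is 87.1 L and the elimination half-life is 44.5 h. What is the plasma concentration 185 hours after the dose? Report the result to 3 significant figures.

C₀ = dose / V = 1370 / 87.1 = 15.73 mg/L
k = ln 2 / 44.5 = 0.01558 h⁻¹
C(t) = C₀ e^(−kt) = 15.73 × e^(−0.01558 × 185) = 15.73 × e^(−2.882) = 15.73 × 0.05604 ≈ 0.882 mg/L

0.882 mg/L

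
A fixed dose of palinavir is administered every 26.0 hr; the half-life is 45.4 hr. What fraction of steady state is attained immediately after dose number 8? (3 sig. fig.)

k = ln 2 / 45.4 = 0.01527 hr⁻¹
f_n = 1 − e^(−nkτ) = 1 − e^(−8 × 0.01527 × 26.0) = 1 − e^(−3.176) = 1 − 0.04177 ≈ 0.958

0.958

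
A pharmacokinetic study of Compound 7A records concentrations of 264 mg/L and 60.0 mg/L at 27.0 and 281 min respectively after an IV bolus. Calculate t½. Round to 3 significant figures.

119 minutes

k = ln(C₁/C₂) / (t₂ − t₁) = ln(264/60.0) / (281 − 27.0)
  = 1.482 / 254.0 = 0.005833 min⁻¹
t½ = ln 2 / k = ln 2 / 0.005833 ≈ 119 minutes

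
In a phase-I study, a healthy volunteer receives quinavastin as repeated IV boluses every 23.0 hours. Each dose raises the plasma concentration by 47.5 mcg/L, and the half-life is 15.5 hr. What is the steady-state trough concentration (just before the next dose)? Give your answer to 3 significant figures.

26.4 mcg/L

k = ln 2 / 15.5 = 0.04472 hr⁻¹
Fraction remaining after one interval: e^(−kτ) = e^(−0.04472 × 23.0) = 0.3575
R = 1 / (1 − 0.3575) = 1.556
Css,max = 47.5 × 1.556 = 73.93 mcg/L
Css,min = Css,max × e^(−kτ) = 73.93 × 0.3575 ≈ 26.4 mcg/L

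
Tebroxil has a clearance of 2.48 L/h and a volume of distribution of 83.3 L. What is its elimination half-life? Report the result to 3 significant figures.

23.3 hours

k = CL / V = 2.48 / 83.3 = 0.02977 h⁻¹
t½ = ln 2 / k = ln 2 / 0.02977 ≈ 23.3 hours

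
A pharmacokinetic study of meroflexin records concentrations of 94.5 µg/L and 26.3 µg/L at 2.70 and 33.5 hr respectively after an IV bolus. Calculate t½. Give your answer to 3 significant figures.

k = ln(C₁/C₂) / (t₂ − t₁) = ln(94.5/26.3) / (33.5 − 2.70)
  = 1.279 / 30.80 = 0.04153 hr⁻¹
t½ = ln 2 / k = ln 2 / 0.04153 ≈ 16.7 hours

16.7 hours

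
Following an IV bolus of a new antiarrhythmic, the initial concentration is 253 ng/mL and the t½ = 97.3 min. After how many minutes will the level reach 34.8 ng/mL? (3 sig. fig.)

278 minutes

k = ln 2 / 97.3 = 0.007124 min⁻¹
C(t) = C₀ e^(−kt)  ⇒  t = ln(C₀/C) / k
t = ln(253/34.8) / 0.007124 = 1.984 / 0.007124 ≈ 278 minutes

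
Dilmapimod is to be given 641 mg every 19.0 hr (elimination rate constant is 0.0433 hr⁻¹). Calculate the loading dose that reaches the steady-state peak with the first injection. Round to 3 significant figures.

Accumulation ratio R = 1 / (1 − e^(−kτ)) = 1 / (1 − e^(−0.04330×19.0)) = 1 / (1 − 0.4392) = 1.783
Loading dose = maintenance dose × R = 641 × 1.783 ≈ 1140 mg

1140 mg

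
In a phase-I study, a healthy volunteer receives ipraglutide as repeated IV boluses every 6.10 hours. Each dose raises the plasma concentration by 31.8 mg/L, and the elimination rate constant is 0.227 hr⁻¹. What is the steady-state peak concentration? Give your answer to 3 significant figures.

42.4 mg/L

Fraction remaining after one interval: e^(−kτ) = e^(−0.2270 × 6.10) = 0.2504
R = 1 / (1 − 0.2504) = 1.334
Css,max = 31.8 × 1.334 ≈ 42.4 mg/L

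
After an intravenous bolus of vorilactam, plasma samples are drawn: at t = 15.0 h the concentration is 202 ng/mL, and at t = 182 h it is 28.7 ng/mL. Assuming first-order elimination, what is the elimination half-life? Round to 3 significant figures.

k = ln(C₁/C₂) / (t₂ − t₁) = ln(202/28.7) / (182 − 15.0)
  = 1.951 / 167.0 = 0.01168 h⁻¹
t½ = ln 2 / k = ln 2 / 0.01168 ≈ 59.3 hours

59.3 hours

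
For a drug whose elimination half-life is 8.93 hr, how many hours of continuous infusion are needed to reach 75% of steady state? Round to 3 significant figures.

17.9 hours

k = ln 2 / 8.93 = 0.07762 hr⁻¹
f = 1 − e^(−kt)  ⇒  t = −ln(1 − f) / k
t = −ln(1 − 0.75) / 0.07762 = 1.386 / 0.07762 ≈ 17.9 hours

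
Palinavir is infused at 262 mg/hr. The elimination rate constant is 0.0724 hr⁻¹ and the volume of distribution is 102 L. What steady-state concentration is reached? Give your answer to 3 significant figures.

CL = k · V = 0.0724 × 102 = 7.385 L/hr
Css = rate / CL = 262 / 7.385 ≈ 35.5 mg/L

35.5 mg/L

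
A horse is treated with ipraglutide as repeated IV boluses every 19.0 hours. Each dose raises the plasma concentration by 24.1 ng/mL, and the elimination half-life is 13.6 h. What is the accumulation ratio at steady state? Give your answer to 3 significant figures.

1.61

k = ln 2 / 13.6 = 0.05097 h⁻¹
Fraction remaining after one interval: e^(−kτ) = e^(−0.05097 × 19.0) = 0.3797
R = 1 / (1 − 0.3797) = 1 / 0.6203 ≈ 1.61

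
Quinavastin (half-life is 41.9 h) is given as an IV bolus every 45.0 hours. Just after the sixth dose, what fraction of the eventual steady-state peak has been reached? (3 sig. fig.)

0.989

k = ln 2 / 41.9 = 0.01654 h⁻¹
f_n = 1 − e^(−nkτ) = 1 − e^(−6 × 0.01654 × 45.0) = 1 − e^(−4.467) = 1 − 0.01149 ≈ 0.989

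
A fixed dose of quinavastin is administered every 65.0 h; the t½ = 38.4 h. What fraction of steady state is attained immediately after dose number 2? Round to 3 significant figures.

0.904

k = ln 2 / 38.4 = 0.01805 h⁻¹
f_n = 1 − e^(−nkτ) = 1 − e^(−2 × 0.01805 × 65.0) = 1 − e^(−2.347) = 1 − 0.09569 ≈ 0.904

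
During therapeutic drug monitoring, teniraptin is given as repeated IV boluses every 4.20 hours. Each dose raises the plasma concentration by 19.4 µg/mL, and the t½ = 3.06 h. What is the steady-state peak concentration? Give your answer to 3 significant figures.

31.6 µg/mL

k = ln 2 / 3.06 = 0.2265 h⁻¹
Fraction remaining after one interval: e^(−kτ) = e^(−0.2265 × 4.20) = 0.3862
R = 1 / (1 − 0.3862) = 1.629
Css,max = 19.4 × 1.629 ≈ 31.6 µg/mL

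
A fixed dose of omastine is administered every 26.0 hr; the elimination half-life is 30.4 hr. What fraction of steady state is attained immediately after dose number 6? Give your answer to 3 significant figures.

k = ln 2 / 30.4 = 0.02280 hr⁻¹
f_n = 1 − e^(−nkτ) = 1 − e^(−6 × 0.02280 × 26.0) = 1 − e^(−3.557) = 1 − 0.02853 ≈ 0.971

0.971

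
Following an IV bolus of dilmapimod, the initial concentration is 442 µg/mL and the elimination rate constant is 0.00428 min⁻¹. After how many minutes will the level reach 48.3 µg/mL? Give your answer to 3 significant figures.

C(t) = C₀ e^(−kt)  ⇒  t = ln(C₀/C) / k
t = ln(442/48.3) / 0.004280 = 2.214 / 0.004280 ≈ 517 minutes

517 minutes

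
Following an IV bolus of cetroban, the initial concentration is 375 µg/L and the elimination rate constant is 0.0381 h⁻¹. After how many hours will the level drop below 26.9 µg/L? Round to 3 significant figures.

69.2 hours

C(t) = C₀ e^(−kt)  ⇒  t = ln(C₀/C) / k
t = ln(375/26.9) / 0.03810 = 2.635 / 0.03810 ≈ 69.2 hours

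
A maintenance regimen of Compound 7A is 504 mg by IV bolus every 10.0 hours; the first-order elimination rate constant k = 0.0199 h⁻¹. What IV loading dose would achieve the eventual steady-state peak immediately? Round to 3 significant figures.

Accumulation ratio R = 1 / (1 − e^(−kτ)) = 1 / (1 − e^(−0.01990×10.0)) = 1 / (1 − 0.8195) = 5.542
Loading dose = maintenance dose × R = 504 × 5.542 ≈ 2790 mg

2790 mg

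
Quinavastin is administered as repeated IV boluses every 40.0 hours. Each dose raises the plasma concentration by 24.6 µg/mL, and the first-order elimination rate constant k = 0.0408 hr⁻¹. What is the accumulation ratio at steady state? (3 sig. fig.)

Fraction remaining after one interval: e^(−kτ) = e^(−0.04080 × 40.0) = 0.1955
R = 1 / (1 − 0.1955) = 1 / 0.8045 ≈ 1.24

1.24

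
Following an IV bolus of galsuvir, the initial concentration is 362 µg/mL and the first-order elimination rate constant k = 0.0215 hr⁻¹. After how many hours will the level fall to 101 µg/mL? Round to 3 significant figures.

59.4 hours

C(t) = C₀ e^(−kt)  ⇒  t = ln(C₀/C) / k
t = ln(362/101) / 0.02150 = 1.277 / 0.02150 ≈ 59.4 hours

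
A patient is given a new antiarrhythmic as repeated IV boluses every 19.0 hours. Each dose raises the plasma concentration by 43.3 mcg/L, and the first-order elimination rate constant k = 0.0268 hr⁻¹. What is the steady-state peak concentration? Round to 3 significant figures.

109 mcg/L

Fraction remaining after one interval: e^(−kτ) = e^(−0.02680 × 19.0) = 0.6010
R = 1 / (1 − 0.6010) = 2.506
Css,max = 43.3 × 2.506 ≈ 109 mcg/L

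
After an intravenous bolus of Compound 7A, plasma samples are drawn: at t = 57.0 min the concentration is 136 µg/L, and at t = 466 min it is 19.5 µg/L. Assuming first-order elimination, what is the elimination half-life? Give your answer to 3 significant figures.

146 minutes

k = ln(C₁/C₂) / (t₂ − t₁) = ln(136/19.5) / (466 − 57.0)
  = 1.942 / 409.0 = 0.004749 min⁻¹
t½ = ln 2 / k = ln 2 / 0.004749 ≈ 146 minutes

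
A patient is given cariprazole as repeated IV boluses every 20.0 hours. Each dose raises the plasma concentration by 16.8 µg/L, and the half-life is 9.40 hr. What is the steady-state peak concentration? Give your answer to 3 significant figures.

21.8 µg/L

k = ln 2 / 9.40 = 0.07374 hr⁻¹
Fraction remaining after one interval: e^(−kτ) = e^(−0.07374 × 20.0) = 0.2288
R = 1 / (1 − 0.2288) = 1.297
Css,max = 16.8 × 1.297 ≈ 21.8 µg/L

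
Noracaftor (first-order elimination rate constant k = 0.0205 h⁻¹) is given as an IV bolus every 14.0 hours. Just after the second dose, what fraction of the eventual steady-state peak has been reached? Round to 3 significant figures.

f_n = 1 − e^(−nkτ) = 1 − e^(−2 × 0.02050 × 14.0) = 1 − e^(−0.5740) = 1 − 0.5633 ≈ 0.437

0.437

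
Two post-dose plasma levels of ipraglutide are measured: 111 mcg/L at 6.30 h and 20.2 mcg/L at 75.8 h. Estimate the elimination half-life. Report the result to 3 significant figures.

k = ln(C₁/C₂) / (t₂ − t₁) = ln(111/20.2) / (75.8 − 6.30)
  = 1.704 / 69.50 = 0.02452 h⁻¹
t½ = ln 2 / k = ln 2 / 0.02452 ≈ 28.3 hours

28.3 hours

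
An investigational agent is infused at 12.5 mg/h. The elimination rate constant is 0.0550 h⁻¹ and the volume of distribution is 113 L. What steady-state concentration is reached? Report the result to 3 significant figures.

2.01 µg/mL

CL = k · V = 0.0550 × 113 = 6.215 L/h
Css = rate / CL = 12.5 / 6.215 ≈ 2.01 µg/mL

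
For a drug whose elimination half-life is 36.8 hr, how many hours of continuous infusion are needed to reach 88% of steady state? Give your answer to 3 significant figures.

k = ln 2 / 36.8 = 0.01884 hr⁻¹
f = 1 − e^(−kt)  ⇒  t = −ln(1 − f) / k
t = −ln(1 − 0.88) / 0.01884 = 2.120 / 0.01884 ≈ 113 hours

113 hours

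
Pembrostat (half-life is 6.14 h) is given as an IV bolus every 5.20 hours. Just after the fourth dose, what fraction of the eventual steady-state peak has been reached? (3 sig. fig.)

0.904

k = ln 2 / 6.14 = 0.1129 h⁻¹
f_n = 1 − e^(−nkτ) = 1 − e^(−4 × 0.1129 × 5.20) = 1 − e^(−2.348) = 1 − 0.09555 ≈ 0.904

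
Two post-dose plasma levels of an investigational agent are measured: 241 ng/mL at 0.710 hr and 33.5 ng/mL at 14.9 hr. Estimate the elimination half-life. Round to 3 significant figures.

k = ln(C₁/C₂) / (t₂ − t₁) = ln(241/33.5) / (14.9 − 0.710)
  = 1.973 / 14.19 = 0.1391 hr⁻¹
t½ = ln 2 / k = ln 2 / 0.1391 ≈ 4.98 hours

4.98 hours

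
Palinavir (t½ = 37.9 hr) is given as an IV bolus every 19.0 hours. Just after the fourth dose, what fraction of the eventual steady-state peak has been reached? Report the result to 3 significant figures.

0.751

k = ln 2 / 37.9 = 0.01829 hr⁻¹
f_n = 1 − e^(−nkτ) = 1 − e^(−4 × 0.01829 × 19.0) = 1 − e^(−1.390) = 1 − 0.2491 ≈ 0.751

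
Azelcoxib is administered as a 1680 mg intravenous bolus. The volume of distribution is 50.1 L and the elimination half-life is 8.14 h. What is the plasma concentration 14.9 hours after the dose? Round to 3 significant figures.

9.43 mg/L

C₀ = dose / V = 1680 / 50.1 = 33.53 mg/L
k = ln 2 / 8.14 = 0.08515 h⁻¹
C(t) = C₀ e^(−kt) = 33.53 × e^(−0.08515 × 14.9) = 33.53 × e^(−1.269) = 33.53 × 0.2812 ≈ 9.43 mg/L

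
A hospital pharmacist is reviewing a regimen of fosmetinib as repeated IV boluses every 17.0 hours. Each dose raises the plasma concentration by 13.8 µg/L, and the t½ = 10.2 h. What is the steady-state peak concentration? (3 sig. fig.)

20.1 µg/L

k = ln 2 / 10.2 = 0.06796 h⁻¹
Fraction remaining after one interval: e^(−kτ) = e^(−0.06796 × 17.0) = 0.3150
R = 1 / (1 − 0.3150) = 1.460
Css,max = 13.8 × 1.460 ≈ 20.1 µg/L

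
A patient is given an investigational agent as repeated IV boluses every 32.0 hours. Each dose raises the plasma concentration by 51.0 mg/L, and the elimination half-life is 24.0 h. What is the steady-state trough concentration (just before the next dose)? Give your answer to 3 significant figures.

33.6 mg/L

k = ln 2 / 24.0 = 0.02888 h⁻¹
Fraction remaining after one interval: e^(−kτ) = e^(−0.02888 × 32.0) = 0.3969
R = 1 / (1 − 0.3969) = 1.658
Css,max = 51.0 × 1.658 = 84.56 mg/L
Css,min = Css,max × e^(−kτ) = 84.56 × 0.3969 ≈ 33.6 mg/L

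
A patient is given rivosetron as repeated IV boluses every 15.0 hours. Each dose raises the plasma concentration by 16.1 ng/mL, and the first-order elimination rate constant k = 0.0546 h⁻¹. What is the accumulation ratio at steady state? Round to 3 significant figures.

1.79

Fraction remaining after one interval: e^(−kτ) = e^(−0.05460 × 15.0) = 0.4409
R = 1 / (1 − 0.4409) = 1 / 0.5591 ≈ 1.79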